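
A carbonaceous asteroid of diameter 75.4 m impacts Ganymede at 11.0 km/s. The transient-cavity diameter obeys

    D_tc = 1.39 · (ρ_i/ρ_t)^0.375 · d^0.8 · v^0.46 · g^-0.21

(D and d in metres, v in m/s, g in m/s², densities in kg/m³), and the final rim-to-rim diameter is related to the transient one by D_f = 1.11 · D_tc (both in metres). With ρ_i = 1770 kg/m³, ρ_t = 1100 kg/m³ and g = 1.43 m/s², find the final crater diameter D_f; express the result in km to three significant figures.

D_f ≈ 3.93 km

v = 11000 m/s.
(ρ_i/ρ_t)^0.375 = (1770/1100)^0.375 = 1.195
d^0.8 = 75.4^0.8 = 31.76
v^0.46 = 11000^0.46 = 72.28
g^-0.21 = 1.43^-0.21 = 0.9276
D_tc = 1.39 × 1.195 × 31.76 × 72.28 × 0.9276 = 3537 m
D_f = 1.11 × 3537 = 3926 m
     = 3.926 km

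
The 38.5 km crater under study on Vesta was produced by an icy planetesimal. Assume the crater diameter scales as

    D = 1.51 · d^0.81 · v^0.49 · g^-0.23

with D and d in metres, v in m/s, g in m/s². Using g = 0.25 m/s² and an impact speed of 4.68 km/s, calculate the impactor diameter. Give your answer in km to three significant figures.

Rearranging for d: d = [D / (1.51 · 4680^0.49 · 0.25^-0.23)]^(1/0.81).
D = 38500 m.
4680^0.49 = 62.87
0.25^-0.23 = 1.376
Denominator = 1.51 × 62.87 × 1.376 = 130.6
D / 130.6 = 38500 / 130.6 = 294.8
d = 294.8^(1/0.81) = 294.8^1.2346 = 1119 m

d ≈ 1.12 km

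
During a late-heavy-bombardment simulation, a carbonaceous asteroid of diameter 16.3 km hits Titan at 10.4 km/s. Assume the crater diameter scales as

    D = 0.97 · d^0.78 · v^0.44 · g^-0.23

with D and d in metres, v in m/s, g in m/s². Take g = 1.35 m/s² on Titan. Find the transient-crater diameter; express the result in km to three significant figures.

In SI units: d = 16300 m, v = 10400 m/s.
d^0.78 = 16300^0.78 = 1930
v^0.44 = 10400^0.44 = 58.55
g^-0.23 = 1.35^-0.23 = 0.9333
D = 0.97 × 1930 × 58.55 × 0.9333 = 1.023 × 10^5 m
   = 102.3 km

D ≈ 102 km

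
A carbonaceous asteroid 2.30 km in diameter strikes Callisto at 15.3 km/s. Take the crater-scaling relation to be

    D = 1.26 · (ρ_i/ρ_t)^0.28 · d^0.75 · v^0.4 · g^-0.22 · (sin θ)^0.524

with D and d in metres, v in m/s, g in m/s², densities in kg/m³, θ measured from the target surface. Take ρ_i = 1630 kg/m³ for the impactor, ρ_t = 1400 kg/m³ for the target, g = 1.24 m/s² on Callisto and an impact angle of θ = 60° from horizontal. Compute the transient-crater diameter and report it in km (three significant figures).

D ≈ 18.2 km

In SI units: d = 2300 m, v = 15300 m/s.
(ρ_i/ρ_t)^0.28 = (1630/1400)^0.28 = 1.044
d^0.75 = 2300^0.75 = 332.1
v^0.4 = 15300^0.4 = 47.19
g^-0.22 = 1.24^-0.22 = 0.9538
(sin 60°)^0.524 = 0.8660^0.524 = 0.9274
D = 1.26 × 1.044 × 332.1 × 47.19 × 0.9538 × 0.9274 = 18235 m
   = 18.24 km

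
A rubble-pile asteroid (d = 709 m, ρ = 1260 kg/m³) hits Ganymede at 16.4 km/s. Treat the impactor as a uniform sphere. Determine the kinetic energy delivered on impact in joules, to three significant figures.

E ≈ 3.16 × 10^19 J

v = 16400 m/s.
Mass m = (π/6) ρ d³ = (π/6) × 1260 × (709)³ = 2.351 × 10^11 kg
E = ½ m v² = 0.5 × 2.351 × 10^11 × (16400)² = 3.162 × 10^19 J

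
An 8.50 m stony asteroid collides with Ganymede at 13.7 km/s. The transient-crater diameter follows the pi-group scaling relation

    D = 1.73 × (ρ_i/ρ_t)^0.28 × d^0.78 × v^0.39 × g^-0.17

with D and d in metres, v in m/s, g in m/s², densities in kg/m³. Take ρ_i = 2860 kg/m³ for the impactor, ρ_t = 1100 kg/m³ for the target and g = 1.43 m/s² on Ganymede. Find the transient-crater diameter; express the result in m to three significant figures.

D ≈ 464 m

In SI units: v = 13700 m/s.
(ρ_i/ρ_t)^0.28 = (2860/1100)^0.28 = 1.307
d^0.78 = 8.5^0.78 = 5.308
v^0.39 = 13700^0.39 = 41.05
g^-0.17 = 1.43^-0.17 = 0.9410
D = 1.73 × 1.307 × 5.308 × 41.05 × 0.9410 = 463.6 m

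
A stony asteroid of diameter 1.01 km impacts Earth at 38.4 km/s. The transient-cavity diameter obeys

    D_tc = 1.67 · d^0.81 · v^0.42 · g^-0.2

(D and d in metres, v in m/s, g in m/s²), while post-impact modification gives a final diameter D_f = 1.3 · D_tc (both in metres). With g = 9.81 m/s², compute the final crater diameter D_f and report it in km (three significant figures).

D_f ≈ 31.4 km

In SI: d = 1010 m, v = 38400 m/s.
d^0.81 = 1010^0.81 = 271.3
v^0.42 = 38400^0.42 = 84.22
g^-0.2 = 9.81^-0.2 = 0.6334
D_tc = 1.67 × 271.3 × 84.22 × 0.6334 = 24170 m
D_f = 1.3 × 24170 = 31421 m
     = 31.42 km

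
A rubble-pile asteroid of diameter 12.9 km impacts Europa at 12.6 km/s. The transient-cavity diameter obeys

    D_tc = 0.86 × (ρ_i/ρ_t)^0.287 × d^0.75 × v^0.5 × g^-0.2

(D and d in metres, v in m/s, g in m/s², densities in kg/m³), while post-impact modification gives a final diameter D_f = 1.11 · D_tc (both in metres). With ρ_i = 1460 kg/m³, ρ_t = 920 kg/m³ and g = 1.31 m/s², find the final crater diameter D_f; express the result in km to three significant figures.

In SI: d = 12900 m, v = 12600 m/s.
(ρ_i/ρ_t)^0.287 = (1460/920)^0.287 = 1.142
d^0.75 = 12900^0.75 = 1210
v^0.5 = 12600^0.5 = 112.2
g^-0.2 = 1.31^-0.2 = 0.9474
D_tc = 0.86 × 1.142 × 1210 × 112.2 × 0.9474 = 1.263 × 10^5 m
D_f = 1.11 × 1.263 × 10^5 = 1.402 × 10^5 m
     = 140.2 km

D_f ≈ 140 km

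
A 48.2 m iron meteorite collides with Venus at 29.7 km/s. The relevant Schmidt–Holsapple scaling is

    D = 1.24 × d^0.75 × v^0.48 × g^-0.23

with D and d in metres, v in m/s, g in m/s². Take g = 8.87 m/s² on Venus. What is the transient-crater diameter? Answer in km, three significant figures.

D ≈ 1.93 km

In SI units: v = 29700 m/s.
d^0.75 = 48.2^0.75 = 18.29
v^0.48 = 29700^0.48 = 140.3
g^-0.23 = 8.87^-0.23 = 0.6053
D = 1.24 × 18.29 × 140.3 × 0.6053 = 1926 m
   = 1.926 km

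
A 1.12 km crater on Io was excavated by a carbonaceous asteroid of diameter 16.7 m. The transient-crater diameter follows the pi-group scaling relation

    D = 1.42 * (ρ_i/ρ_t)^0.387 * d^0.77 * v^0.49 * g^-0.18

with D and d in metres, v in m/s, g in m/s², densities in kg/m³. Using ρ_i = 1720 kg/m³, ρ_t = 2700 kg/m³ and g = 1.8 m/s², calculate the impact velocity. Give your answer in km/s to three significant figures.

Rearranging for v: v = [D / (1.42 · (1720/2700)^0.387 · 16.7^0.77 · 1.8^-0.18)]^(1/0.49).
D = 1120 m.
(1720/2700)^0.387 = 0.8399
16.7^0.77 = 8.740
1.8^-0.18 = 0.8996
Denominator = 1.42 × 0.8399 × 8.740 × 0.8996 = 9.377
D / 9.377 = 1120 / 9.377 = 119.4
v = 119.4^(1/0.49) = 119.4^2.0408 = 17328 m/s

v ≈ 17.3 km/s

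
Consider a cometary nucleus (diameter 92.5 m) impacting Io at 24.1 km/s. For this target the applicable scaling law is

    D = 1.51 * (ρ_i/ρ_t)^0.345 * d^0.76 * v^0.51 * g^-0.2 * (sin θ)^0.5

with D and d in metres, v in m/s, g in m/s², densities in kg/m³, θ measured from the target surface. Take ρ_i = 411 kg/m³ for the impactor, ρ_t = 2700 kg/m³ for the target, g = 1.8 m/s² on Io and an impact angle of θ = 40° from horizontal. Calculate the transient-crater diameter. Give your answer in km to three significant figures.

D ≈ 3.01 km

In SI units: v = 24100 m/s.
(ρ_i/ρ_t)^0.345 = (411/2700)^0.345 = 0.5223
d^0.76 = 92.5^0.76 = 31.21
v^0.51 = 24100^0.51 = 171.7
g^-0.2 = 1.8^-0.2 = 0.8891
(sin 40°)^0.5 = 0.6428^0.5 = 0.8017
D = 1.51 × 0.5223 × 31.21 × 171.7 × 0.8891 × 0.8017 = 3012 m
   = 3.012 km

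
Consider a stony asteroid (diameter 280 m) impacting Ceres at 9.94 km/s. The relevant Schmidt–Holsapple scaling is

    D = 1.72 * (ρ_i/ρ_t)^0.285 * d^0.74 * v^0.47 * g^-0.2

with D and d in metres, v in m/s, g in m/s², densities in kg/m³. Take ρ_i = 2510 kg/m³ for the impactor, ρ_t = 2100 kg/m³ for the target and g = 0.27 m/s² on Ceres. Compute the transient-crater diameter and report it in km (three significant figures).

In SI units: v = 9940 m/s.
(ρ_i/ρ_t)^0.285 = (2510/2100)^0.285 = 1.052
d^0.74 = 280^0.74 = 64.70
v^0.47 = 9940^0.47 = 75.64
g^-0.2 = 0.27^-0.2 = 1.299
D = 1.72 × 1.052 × 64.70 × 75.64 × 1.299 = 11503 m
   = 11.50 km

D ≈ 11.5 km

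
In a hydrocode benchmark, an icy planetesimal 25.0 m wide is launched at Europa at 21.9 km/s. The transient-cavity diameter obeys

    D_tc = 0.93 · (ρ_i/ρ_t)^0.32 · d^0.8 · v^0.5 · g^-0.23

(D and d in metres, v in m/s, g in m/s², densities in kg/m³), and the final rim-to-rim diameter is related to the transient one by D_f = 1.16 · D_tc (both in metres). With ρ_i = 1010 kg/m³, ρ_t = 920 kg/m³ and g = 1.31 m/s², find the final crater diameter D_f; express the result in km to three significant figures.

v = 21900 m/s.
(ρ_i/ρ_t)^0.32 = (1010/920)^0.32 = 1.030
d^0.8 = 25^0.8 = 13.13
v^0.5 = 21900^0.5 = 148.0
g^-0.23 = 1.31^-0.23 = 0.9398
D_tc = 0.93 × 1.030 × 13.13 × 148.0 × 0.9398 = 1749 m
D_f = 1.16 × 1749 = 2029 m
     = 2.029 km

D_f ≈ 2.03 km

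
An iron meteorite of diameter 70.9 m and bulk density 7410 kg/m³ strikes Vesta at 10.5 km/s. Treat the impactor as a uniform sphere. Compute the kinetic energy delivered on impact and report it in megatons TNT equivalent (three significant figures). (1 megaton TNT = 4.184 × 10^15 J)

v = 10500 m/s.
Mass m = (π/6) ρ d³ = (π/6) × 7410 × (70.9)³ = 1.383 × 10^9 kg
E = ½ m v² = 0.5 × 1.383 × 10^9 × (10500)² = 7.624 × 10^16 J
   = 7.624 × 10^16 / 4.184×10^15 = 18.22 Mt

E ≈ 18.2 Mt TNT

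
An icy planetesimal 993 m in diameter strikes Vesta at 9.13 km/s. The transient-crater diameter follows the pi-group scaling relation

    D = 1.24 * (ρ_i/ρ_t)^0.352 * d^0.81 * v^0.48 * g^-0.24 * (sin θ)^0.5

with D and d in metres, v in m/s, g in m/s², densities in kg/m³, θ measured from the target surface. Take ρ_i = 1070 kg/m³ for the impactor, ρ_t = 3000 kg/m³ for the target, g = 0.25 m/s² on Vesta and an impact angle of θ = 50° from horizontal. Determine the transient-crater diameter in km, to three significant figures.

In SI units: v = 9130 m/s.
(ρ_i/ρ_t)^0.352 = (1070/3000)^0.352 = 0.6957
d^0.81 = 993^0.81 = 267.6
v^0.48 = 9130^0.48 = 79.62
g^-0.24 = 0.25^-0.24 = 1.395
(sin 50°)^0.5 = 0.7660^0.5 = 0.8752
D = 1.24 × 0.6957 × 267.6 × 79.62 × 1.395 × 0.8752 = 22441 m
   = 22.44 km

D ≈ 22.4 km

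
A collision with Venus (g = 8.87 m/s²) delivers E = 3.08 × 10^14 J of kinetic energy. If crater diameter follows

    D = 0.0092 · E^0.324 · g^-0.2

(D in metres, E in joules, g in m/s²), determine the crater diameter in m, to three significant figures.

E^0.324 = (3.08 × 10^14)^0.324 = 4.946 × 10^4
g^-0.2 = 8.87^-0.2 = 0.6463
D = 0.0092 × 4.946 × 10^4 × 0.6463 = 294.1 m

D ≈ 294 m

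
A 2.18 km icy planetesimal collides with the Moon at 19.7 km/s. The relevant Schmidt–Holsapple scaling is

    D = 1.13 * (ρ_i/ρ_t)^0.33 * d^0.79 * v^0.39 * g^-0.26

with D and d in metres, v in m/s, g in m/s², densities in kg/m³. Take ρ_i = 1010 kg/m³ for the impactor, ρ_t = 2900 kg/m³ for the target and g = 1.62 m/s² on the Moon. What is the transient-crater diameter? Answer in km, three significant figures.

D ≈ 14.4 km

In SI units: d = 2180 m, v = 19700 m/s.
(ρ_i/ρ_t)^0.33 = (1010/2900)^0.33 = 0.7060
d^0.79 = 2180^0.79 = 433.9
v^0.39 = 19700^0.39 = 47.30
g^-0.26 = 1.62^-0.26 = 0.8821
D = 1.13 × 0.7060 × 433.9 × 47.30 × 0.8821 = 14443 m
   = 14.44 km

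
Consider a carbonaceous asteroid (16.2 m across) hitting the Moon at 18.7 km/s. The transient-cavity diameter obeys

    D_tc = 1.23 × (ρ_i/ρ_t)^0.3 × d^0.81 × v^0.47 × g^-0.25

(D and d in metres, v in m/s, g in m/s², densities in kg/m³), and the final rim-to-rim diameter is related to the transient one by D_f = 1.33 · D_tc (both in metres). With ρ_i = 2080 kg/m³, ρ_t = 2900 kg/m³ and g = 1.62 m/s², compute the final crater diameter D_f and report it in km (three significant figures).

D_f ≈ 1.28 km

v = 18700 m/s.
(ρ_i/ρ_t)^0.3 = (2080/2900)^0.3 = 0.9051
d^0.81 = 16.2^0.81 = 9.543
v^0.47 = 18700^0.47 = 101.8
g^-0.25 = 1.62^-0.25 = 0.8864
D_tc = 1.23 × 0.9051 × 9.543 × 101.8 × 0.8864 = 958.7 m
D_f = 1.33 × 958.7 = 1275 m
     = 1.275 km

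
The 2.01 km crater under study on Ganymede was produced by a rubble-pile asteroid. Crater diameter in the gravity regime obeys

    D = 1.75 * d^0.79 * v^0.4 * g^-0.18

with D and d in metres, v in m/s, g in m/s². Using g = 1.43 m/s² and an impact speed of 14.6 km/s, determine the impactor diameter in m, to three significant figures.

d ≈ 63.2 m

Rearranging for d: d = [D / (1.75 · 14600^0.4 · 1.43^-0.18)]^(1/0.79).
D = 2010 m.
14600^0.4 = 46.32
1.43^-0.18 = 0.9376
Denominator = 1.75 × 46.32 × 0.9376 = 76.00
D / 76.00 = 2010 / 76.00 = 26.45
d = 26.45^(1/0.79) = 26.45^1.2658 = 63.17 m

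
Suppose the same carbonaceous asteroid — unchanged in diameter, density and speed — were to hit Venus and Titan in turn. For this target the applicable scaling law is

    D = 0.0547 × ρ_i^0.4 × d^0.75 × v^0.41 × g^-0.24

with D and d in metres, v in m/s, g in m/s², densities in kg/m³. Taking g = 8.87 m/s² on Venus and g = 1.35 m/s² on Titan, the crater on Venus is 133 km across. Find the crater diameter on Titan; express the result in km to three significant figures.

D ≈ 209 km

All impactor-dependent factors cancel in the ratio, leaving D_Titan/D_Venus = (g_Titan/g_Venus)^-0.24.
(1.35/8.87)^-0.24 = 0.1522^-0.24 = 1.571
D_Titan = 1.571 × 133 km = 209 km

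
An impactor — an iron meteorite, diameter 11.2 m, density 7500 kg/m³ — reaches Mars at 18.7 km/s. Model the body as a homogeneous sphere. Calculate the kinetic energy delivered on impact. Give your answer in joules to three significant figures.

E ≈ 9.65 × 10^14 J

v = 18700 m/s.
Mass m = (π/6) ρ d³ = (π/6) × 7500 × (11.2)³ = 5.517 × 10^6 kg
E = ½ m v² = 0.5 × 5.517 × 10^6 × (18700)² = 9.646 × 10^14 J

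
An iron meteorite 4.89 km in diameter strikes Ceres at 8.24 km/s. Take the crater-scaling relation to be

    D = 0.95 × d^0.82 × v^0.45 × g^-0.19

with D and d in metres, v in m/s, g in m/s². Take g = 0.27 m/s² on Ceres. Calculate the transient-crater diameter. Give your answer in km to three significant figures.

In SI units: d = 4890 m, v = 8240 m/s.
d^0.82 = 4890^0.82 = 1060
v^0.45 = 8240^0.45 = 57.83
g^-0.19 = 0.27^-0.19 = 1.282
D = 0.95 × 1060 × 57.83 × 1.282 = 74657 m
   = 74.66 km

D ≈ 74.7 km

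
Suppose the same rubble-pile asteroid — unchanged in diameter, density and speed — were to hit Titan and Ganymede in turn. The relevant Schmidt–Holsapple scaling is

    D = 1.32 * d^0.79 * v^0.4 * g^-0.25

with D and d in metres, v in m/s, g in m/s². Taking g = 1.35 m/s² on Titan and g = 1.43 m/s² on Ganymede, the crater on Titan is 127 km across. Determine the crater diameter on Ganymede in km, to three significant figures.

All impactor-dependent factors cancel in the ratio, leaving D_Ganymede/D_Titan = (g_Ganymede/g_Titan)^-0.25.
(1.43/1.35)^-0.25 = 1.059^-0.25 = 0.9858
D_Ganymede = 0.9858 × 127 km = 125 km

D ≈ 125 km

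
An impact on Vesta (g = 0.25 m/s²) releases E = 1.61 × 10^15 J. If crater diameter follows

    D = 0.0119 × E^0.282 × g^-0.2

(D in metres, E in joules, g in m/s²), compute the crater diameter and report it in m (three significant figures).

D ≈ 305 m

E^0.282 = (1.61 × 10^15)^0.282 = 1.942 × 10^4
g^-0.2 = 0.25^-0.2 = 1.320
D = 0.0119 × 1.942 × 10^4 × 1.320 = 305.0 m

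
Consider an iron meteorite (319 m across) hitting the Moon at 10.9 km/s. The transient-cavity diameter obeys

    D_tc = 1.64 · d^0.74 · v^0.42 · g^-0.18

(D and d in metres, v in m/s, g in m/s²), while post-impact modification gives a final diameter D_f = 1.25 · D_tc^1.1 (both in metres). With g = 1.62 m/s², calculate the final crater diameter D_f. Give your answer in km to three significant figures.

v = 10900 m/s.
d^0.74 = 319^0.74 = 71.25
v^0.42 = 10900^0.42 = 49.63
g^-0.18 = 1.62^-0.18 = 0.9168
D_tc = 1.64 × 71.25 × 49.63 × 0.9168 = 5317 m
D_f = 1.25 × (5317)^1.1 = 15673 m
     = 15.67 km

D_f ≈ 15.7 km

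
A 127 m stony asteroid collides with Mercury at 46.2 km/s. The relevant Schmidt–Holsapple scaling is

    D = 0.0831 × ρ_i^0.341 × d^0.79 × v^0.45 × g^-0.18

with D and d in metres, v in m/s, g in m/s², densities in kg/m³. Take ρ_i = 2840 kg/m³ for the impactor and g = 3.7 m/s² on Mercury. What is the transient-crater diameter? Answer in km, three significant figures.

In SI units: v = 46200 m/s.
ρ_i^0.341 = 2840^0.341 = 15.05
d^0.79 = 127^0.79 = 45.92
v^0.45 = 46200^0.45 = 125.6
g^-0.18 = 3.7^-0.18 = 0.7902
D = 0.0831 × 15.05 × 45.92 × 125.6 × 0.7902 = 5700 m
   = 5.700 km

D ≈ 5.70 km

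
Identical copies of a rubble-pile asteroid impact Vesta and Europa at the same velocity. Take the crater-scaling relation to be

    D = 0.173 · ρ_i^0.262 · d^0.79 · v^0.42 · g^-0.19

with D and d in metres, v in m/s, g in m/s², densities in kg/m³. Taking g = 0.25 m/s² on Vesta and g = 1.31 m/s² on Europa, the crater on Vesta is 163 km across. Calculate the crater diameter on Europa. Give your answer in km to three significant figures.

D ≈ 119 km

All impactor-dependent factors cancel in the ratio, leaving D_Europa/D_Vesta = (g_Europa/g_Vesta)^-0.19.
(1.31/0.25)^-0.19 = 5.240^-0.19 = 0.7300
D_Europa = 0.7300 × 163 km = 119 km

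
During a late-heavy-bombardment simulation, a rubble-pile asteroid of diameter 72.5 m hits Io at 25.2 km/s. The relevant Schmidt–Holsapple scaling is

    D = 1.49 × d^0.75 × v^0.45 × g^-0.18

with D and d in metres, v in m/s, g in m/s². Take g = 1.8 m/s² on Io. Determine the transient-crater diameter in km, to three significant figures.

D ≈ 3.19 km

In SI units: v = 25200 m/s.
d^0.75 = 72.5^0.75 = 24.85
v^0.45 = 25200^0.45 = 95.64
g^-0.18 = 1.8^-0.18 = 0.8996
D = 1.49 × 24.85 × 95.64 × 0.8996 = 3186 m
   = 3.186 km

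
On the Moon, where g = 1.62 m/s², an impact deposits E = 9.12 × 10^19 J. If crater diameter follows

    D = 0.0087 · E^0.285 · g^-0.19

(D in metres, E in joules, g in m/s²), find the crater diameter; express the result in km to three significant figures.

E^0.285 = (9.12 × 10^19)^0.285 = 4.882 × 10^5
g^-0.19 = 1.62^-0.19 = 0.9124
D = 0.0087 × 4.882 × 10^5 × 0.9124 = 3875 m
   = 3.875 km

D ≈ 3.88 km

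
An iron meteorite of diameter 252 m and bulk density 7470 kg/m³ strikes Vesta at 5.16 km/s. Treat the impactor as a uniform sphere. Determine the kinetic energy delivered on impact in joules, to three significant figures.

E ≈ 8.33 × 10^17 J

v = 5160 m/s.
Mass m = (π/6) ρ d³ = (π/6) × 7470 × (252)³ = 6.259 × 10^10 kg
E = ½ m v² = 0.5 × 6.259 × 10^10 × (5160)² = 8.332 × 10^17 J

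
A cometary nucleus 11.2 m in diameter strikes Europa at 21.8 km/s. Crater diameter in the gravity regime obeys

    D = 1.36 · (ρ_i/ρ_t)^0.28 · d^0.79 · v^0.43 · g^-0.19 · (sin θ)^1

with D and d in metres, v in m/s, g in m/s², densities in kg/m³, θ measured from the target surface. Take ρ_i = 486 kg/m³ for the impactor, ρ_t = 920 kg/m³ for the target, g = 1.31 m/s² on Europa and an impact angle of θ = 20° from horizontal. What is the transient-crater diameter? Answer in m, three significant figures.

In SI units: v = 21800 m/s.
(ρ_i/ρ_t)^0.28 = (486/920)^0.28 = 0.8364
d^0.79 = 11.2^0.79 = 6.743
v^0.43 = 21800^0.43 = 73.37
g^-0.19 = 1.31^-0.19 = 0.9500
(sin 20°)^1 = 0.3420^1 = 0.3420
D = 1.36 × 0.8364 × 6.743 × 73.37 × 0.9500 × 0.3420 = 182.8 m

D ≈ 183 m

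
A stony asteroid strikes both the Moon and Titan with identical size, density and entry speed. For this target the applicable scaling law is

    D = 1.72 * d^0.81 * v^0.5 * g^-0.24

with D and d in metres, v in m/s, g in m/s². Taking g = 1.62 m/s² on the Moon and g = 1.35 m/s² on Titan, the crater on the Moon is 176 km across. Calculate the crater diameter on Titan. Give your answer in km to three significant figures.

D ≈ 184 km

All impactor-dependent factors cancel in the ratio, leaving D_Titan/D_Moon = (g_Titan/g_Moon)^-0.24.
(1.35/1.62)^-0.24 = 0.8333^-0.24 = 1.045
D_Titan = 1.045 × 176 km = 184 km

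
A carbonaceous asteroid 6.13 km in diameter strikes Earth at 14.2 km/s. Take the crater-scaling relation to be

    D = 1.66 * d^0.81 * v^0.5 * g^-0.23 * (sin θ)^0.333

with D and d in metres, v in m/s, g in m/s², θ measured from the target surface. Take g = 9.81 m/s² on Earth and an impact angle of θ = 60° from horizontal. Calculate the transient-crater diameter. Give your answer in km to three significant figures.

In SI units: d = 6130 m, v = 14200 m/s.
d^0.81 = 6130^0.81 = 1169
v^0.5 = 14200^0.5 = 119.2
g^-0.23 = 9.81^-0.23 = 0.5914
(sin 60°)^0.333 = 0.8660^0.333 = 0.9532
D = 1.66 × 1169 × 119.2 × 0.5914 × 0.9532 = 1.304 × 10^5 m
   = 130.4 km

D ≈ 130 km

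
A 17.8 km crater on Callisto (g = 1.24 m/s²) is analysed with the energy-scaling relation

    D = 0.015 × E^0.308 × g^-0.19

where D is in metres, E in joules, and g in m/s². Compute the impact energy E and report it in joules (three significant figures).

E ≈ 6.02 × 10^19 J

Rearranging: E = [D / (0.015 · g^-0.19)]^(1/0.308).
D = 17800 m.
g^-0.19 = 1.24^-0.19 = 0.9600
D / (0.015 × 0.9600) = 17800 / (0.01440) = 1.236 × 10^6
E = (1.236 × 10^6)^3.2468 = 6.020 × 10^19 J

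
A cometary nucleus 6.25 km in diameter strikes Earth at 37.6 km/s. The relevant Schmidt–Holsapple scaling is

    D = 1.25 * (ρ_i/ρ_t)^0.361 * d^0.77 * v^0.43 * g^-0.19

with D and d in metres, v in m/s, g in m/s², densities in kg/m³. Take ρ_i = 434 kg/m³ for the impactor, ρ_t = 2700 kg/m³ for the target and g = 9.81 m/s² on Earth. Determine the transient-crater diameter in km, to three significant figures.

D ≈ 32.5 km

In SI units: d = 6250 m, v = 37600 m/s.
(ρ_i/ρ_t)^0.361 = (434/2700)^0.361 = 0.5169
d^0.77 = 6250^0.77 = 837.2
v^0.43 = 37600^0.43 = 92.75
g^-0.19 = 9.81^-0.19 = 0.6480
D = 1.25 × 0.5169 × 837.2 × 92.75 × 0.6480 = 32511 m
   = 32.51 km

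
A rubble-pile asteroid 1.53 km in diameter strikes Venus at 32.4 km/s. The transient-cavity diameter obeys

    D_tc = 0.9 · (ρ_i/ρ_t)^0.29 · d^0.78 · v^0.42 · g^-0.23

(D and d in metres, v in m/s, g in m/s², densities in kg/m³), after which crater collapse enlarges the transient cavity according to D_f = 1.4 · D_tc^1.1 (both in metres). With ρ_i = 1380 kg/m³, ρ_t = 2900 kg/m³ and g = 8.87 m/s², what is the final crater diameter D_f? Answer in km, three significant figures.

In SI: d = 1530 m, v = 32400 m/s.
(ρ_i/ρ_t)^0.29 = (1380/2900)^0.29 = 0.8062
d^0.78 = 1530^0.78 = 304.8
v^0.42 = 32400^0.42 = 78.42
g^-0.23 = 8.87^-0.23 = 0.6053
D_tc = 0.9 × 0.8062 × 304.8 × 78.42 × 0.6053 = 10500 m
D_f = 1.4 × (10500)^1.1 = 37105 m
     = 37.11 km

D_f ≈ 37.1 km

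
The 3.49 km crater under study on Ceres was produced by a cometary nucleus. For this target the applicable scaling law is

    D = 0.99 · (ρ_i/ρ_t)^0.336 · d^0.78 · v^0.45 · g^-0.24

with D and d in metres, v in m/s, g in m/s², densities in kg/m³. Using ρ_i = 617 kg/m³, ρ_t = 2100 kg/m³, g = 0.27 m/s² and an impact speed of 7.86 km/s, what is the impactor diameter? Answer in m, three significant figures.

Rearranging for d: d = [D / (0.99 · (617/2100)^0.336 · 7860^0.45 · 0.27^-0.24)]^(1/0.78).
D = 3490 m.
(617/2100)^0.336 = 0.6626
7860^0.45 = 56.62
0.27^-0.24 = 1.369
Denominator = 0.99 × 0.6626 × 56.62 × 1.369 = 50.85
D / 50.85 = 3490 / 50.85 = 68.63
d = 68.63^(1/0.78) = 68.63^1.2821 = 226.3 m

d ≈ 226 m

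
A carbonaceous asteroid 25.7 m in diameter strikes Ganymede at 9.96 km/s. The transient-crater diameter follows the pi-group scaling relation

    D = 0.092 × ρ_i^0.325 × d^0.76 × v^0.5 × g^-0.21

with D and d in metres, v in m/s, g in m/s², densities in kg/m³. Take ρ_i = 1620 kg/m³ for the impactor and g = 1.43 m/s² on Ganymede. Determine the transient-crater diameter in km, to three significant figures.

In SI units: v = 9960 m/s.
ρ_i^0.325 = 1620^0.325 = 11.04
d^0.76 = 25.7^0.76 = 11.79
v^0.5 = 9960^0.5 = 99.80
g^-0.21 = 1.43^-0.21 = 0.9276
D = 0.092 × 11.04 × 11.79 × 99.80 × 0.9276 = 1109 m
   = 1.109 km

D ≈ 1.11 km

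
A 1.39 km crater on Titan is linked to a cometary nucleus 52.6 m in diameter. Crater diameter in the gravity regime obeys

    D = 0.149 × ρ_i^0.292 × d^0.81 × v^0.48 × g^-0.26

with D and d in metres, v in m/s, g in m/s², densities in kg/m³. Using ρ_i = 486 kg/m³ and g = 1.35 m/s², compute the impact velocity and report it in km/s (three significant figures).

Rearranging for v: v = [D / (0.149 · 486^0.292 · 52.6^0.81 · 1.35^-0.26)]^(1/0.48).
D = 1390 m.
486^0.292 = 6.088
52.6^0.81 = 24.77
1.35^-0.26 = 0.9249
Denominator = 0.149 × 6.088 × 24.77 × 0.9249 = 20.78
D / 20.78 = 1390 / 20.78 = 66.89
v = 66.89^(1/0.48) = 66.89^2.0833 = 6350 m/s

v ≈ 6.35 km/s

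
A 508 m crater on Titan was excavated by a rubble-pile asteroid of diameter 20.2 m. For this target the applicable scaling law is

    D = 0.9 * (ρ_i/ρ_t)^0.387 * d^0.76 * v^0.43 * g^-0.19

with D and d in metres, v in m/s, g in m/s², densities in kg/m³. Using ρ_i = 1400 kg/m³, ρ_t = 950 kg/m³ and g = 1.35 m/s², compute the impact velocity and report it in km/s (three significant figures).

v ≈ 9.95 km/s

Rearranging for v: v = [D / (0.9 · (1400/950)^0.387 · 20.2^0.76 · 1.35^-0.19)]^(1/0.43).
(1400/950)^0.387 = 1.162
20.2^0.76 = 9.819
1.35^-0.19 = 0.9446
Denominator = 0.9 × 1.162 × 9.819 × 0.9446 = 9.700
D / 9.700 = 508 / 9.700 = 52.37
v = 52.37^(1/0.43) = 52.37^2.3256 = 9952 m/s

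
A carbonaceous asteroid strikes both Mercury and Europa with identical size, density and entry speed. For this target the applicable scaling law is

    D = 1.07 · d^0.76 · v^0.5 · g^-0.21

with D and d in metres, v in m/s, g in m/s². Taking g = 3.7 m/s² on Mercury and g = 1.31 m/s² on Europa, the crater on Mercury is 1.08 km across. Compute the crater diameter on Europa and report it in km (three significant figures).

D ≈ 1.34 km

All impactor-dependent factors cancel in the ratio, leaving D_Europa/D_Mercury = (g_Europa/g_Mercury)^-0.21.
(1.31/3.7)^-0.21 = 0.3541^-0.21 = 1.244
D_Europa = 1.244 × 1.08 km = 1.34 km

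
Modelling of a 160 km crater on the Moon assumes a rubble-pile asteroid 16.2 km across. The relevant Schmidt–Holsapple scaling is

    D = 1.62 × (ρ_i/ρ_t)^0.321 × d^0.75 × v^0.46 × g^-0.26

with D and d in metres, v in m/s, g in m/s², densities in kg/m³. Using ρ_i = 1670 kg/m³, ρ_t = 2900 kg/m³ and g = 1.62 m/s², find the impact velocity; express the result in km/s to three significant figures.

Rearranging for v: v = [D / (1.62 · (1670/2900)^0.321 · 16200^0.75 · 1.62^-0.26)]^(1/0.46).
D = 160000 m.
(1670/2900)^0.321 = 0.8376
16200^0.75 = 1436
1.62^-0.26 = 0.8821
Denominator = 1.62 × 0.8376 × 1436 × 0.8821 = 1719
D / 1719 = 160000 / 1719 = 93.08
v = 93.08^(1/0.46) = 93.08^2.1739 = 19059 m/s

v ≈ 19.1 km/s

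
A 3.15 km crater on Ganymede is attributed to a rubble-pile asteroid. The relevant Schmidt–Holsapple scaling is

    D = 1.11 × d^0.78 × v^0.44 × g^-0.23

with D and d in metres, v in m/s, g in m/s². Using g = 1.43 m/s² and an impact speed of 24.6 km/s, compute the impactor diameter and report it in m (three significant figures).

d ≈ 99.0 m

Rearranging for d: d = [D / (1.11 · 24600^0.44 · 1.43^-0.23)]^(1/0.78).
D = 3150 m.
24600^0.44 = 85.51
1.43^-0.23 = 0.9210
Denominator = 1.11 × 85.51 × 0.9210 = 87.42
D / 87.42 = 3150 / 87.42 = 36.03
d = 36.03^(1/0.78) = 36.03^1.2821 = 99.04 m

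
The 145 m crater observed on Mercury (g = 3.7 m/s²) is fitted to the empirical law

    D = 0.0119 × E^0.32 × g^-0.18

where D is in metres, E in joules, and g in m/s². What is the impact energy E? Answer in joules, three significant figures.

Rearranging: E = [D / (0.0119 · g^-0.18)]^(1/0.32).
g^-0.18 = 3.7^-0.18 = 0.7902
D / (0.0119 × 0.7902) = 145 / (9.403 × 10^-3) = 1.542 × 10^4
E = (1.542 × 10^4)^3.125 = 1.224 × 10^13 J

E ≈ 1.22 × 10^13 J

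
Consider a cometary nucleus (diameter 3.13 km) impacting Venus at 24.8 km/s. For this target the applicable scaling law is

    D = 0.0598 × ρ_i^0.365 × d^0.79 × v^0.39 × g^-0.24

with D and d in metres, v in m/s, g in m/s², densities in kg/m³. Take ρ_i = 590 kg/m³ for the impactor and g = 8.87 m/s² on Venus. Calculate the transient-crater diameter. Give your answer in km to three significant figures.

D ≈ 10.9 km

In SI units: d = 3130 m, v = 24800 m/s.
ρ_i^0.365 = 590^0.365 = 10.27
d^0.79 = 3130^0.79 = 577.4
v^0.39 = 24800^0.39 = 51.74
g^-0.24 = 8.87^-0.24 = 0.5922
D = 0.0598 × 10.27 × 577.4 × 51.74 × 0.5922 = 10865 m
   = 10.87 km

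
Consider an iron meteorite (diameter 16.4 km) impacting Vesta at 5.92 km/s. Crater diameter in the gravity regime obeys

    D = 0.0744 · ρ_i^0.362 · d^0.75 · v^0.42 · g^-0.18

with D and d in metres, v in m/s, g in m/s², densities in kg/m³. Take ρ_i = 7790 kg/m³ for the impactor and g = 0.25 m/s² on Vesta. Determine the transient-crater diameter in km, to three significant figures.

D ≈ 136 km

In SI units: d = 16400 m, v = 5920 m/s.
ρ_i^0.362 = 7790^0.362 = 25.63
d^0.75 = 16400^0.75 = 1449
v^0.42 = 5920^0.42 = 38.40
g^-0.18 = 0.25^-0.18 = 1.283
D = 0.0744 × 25.63 × 1449 × 38.40 × 1.283 = 1.361 × 10^5 m
   = 136.1 km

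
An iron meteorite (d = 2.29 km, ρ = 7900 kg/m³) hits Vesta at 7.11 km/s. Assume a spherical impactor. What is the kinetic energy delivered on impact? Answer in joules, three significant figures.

d = 2290 m; v = 7110 m/s.
Mass m = (π/6) ρ d³ = (π/6) × 7900 × (2290)³ = 4.967 × 10^13 kg
E = ½ m v² = 0.5 × 4.967 × 10^13 × (7110)² = 1.255 × 10^21 J

E ≈ 1.26 × 10^21 J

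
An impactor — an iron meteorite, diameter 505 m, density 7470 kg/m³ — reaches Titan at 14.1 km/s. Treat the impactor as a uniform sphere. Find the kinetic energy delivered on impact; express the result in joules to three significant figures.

v = 14100 m/s.
Mass m = (π/6) ρ d³ = (π/6) × 7470 × (505)³ = 5.037 × 10^11 kg
E = ½ m v² = 0.5 × 5.037 × 10^11 × (14100)² = 5.007 × 10^19 J

E ≈ 5.01 × 10^19 J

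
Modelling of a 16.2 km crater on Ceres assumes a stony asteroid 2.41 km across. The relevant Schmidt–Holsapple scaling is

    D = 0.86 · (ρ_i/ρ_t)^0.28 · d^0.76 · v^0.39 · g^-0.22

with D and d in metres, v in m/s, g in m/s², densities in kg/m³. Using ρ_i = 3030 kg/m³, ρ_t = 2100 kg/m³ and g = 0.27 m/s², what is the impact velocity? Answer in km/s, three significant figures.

Rearranging for v: v = [D / (0.86 · (3030/2100)^0.28 · 2410^0.76 · 0.27^-0.22)]^(1/0.39).
D = 16200 m.
(3030/2100)^0.28 = 1.108
2410^0.76 = 371.8
0.27^-0.22 = 1.334
Denominator = 0.86 × 1.108 × 371.8 × 1.334 = 472.6
D / 472.6 = 16200 / 472.6 = 34.28
v = 34.28^(1/0.39) = 34.28^2.5641 = 8630 m/s

v ≈ 8.63 km/s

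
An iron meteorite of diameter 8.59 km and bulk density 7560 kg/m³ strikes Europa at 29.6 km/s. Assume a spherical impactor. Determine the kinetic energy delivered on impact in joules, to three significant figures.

E ≈ 1.10 × 10^24 J

d = 8590 m; v = 29600 m/s.
Mass m = (π/6) ρ d³ = (π/6) × 7560 × (8590)³ = 2.509 × 10^15 kg
E = ½ m v² = 0.5 × 2.509 × 10^15 × (29600)² = 1.099 × 10^24 J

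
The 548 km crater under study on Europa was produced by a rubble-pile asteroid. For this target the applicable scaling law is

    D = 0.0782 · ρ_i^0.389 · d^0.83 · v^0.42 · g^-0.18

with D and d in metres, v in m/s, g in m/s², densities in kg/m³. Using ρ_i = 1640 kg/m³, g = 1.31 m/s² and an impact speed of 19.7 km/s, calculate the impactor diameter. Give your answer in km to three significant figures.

d ≈ 39.2 km

Rearranging for d: d = [D / (0.0782 · 1640^0.389 · 19700^0.42 · 1.31^-0.18)]^(1/0.83).
D = 548000 m.
1640^0.389 = 17.81
19700^0.42 = 63.63
1.31^-0.18 = 0.9526
Denominator = 0.0782 × 17.81 × 63.63 × 0.9526 = 84.42
D / 84.42 = 548000 / 84.42 = 6491
d = 6491^(1/0.83) = 6491^1.2048 = 39181 m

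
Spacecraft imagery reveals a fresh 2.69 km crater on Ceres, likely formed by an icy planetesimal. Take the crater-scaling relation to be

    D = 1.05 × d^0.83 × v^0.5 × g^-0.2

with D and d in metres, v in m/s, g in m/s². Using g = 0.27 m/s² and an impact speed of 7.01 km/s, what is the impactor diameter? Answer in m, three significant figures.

d ≈ 45.0 m

Rearranging for d: d = [D / (1.05 · 7010^0.5 · 0.27^-0.2)]^(1/0.83).
D = 2690 m.
7010^0.5 = 83.73
0.27^-0.2 = 1.299
Denominator = 1.05 × 83.73 × 1.299 = 114.2
D / 114.2 = 2690 / 114.2 = 23.56
d = 23.56^(1/0.83) = 23.56^1.2048 = 45.00 m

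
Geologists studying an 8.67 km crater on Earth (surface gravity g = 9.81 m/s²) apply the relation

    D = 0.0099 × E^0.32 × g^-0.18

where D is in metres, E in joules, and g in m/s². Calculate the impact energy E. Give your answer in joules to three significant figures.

E ≈ 1.34 × 10^19 J

Rearranging: E = [D / (0.0099 · g^-0.18)]^(1/0.32).
D = 8670 m.
g^-0.18 = 9.81^-0.18 = 0.6630
D / (0.0099 × 0.6630) = 8670 / (6.564 × 10^-3) = 1.321 × 10^6
E = (1.321 × 10^6)^3.125 = 1.342 × 10^19 J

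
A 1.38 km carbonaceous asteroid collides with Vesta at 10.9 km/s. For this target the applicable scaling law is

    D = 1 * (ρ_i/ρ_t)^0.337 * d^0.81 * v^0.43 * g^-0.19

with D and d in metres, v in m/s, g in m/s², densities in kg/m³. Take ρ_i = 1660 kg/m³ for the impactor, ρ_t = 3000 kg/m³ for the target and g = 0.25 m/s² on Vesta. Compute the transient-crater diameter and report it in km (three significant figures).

In SI units: d = 1380 m, v = 10900 m/s.
(ρ_i/ρ_t)^0.337 = (1660/3000)^0.337 = 0.8192
d^0.81 = 1380^0.81 = 349.4
v^0.43 = 10900^0.43 = 54.46
g^-0.19 = 0.25^-0.19 = 1.301
D = 1 × 0.8192 × 349.4 × 54.46 × 1.301 = 20280 m
   = 20.28 km

D ≈ 20.3 km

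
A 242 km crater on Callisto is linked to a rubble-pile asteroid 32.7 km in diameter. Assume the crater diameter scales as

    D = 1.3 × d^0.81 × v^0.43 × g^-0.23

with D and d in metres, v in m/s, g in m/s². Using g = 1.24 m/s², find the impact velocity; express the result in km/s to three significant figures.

v ≈ 6.33 km/s

Rearranging for v: v = [D / (1.3 · 32700^0.81 · 1.24^-0.23)]^(1/0.43).
D = 242000 m.
32700^0.81 = 4537
1.24^-0.23 = 0.9517
Denominator = 1.3 × 4537 × 0.9517 = 5613
D / 5613 = 242000 / 5613 = 43.11
v = 43.11^(1/0.43) = 43.11^2.3256 = 6330 m/s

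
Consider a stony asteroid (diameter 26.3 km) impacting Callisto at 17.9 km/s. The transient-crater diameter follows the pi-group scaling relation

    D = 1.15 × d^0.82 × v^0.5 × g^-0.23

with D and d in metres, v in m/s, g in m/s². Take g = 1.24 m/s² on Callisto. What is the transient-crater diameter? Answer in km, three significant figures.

In SI units: d = 26300 m, v = 17900 m/s.
d^0.82 = 26300^0.82 = 4211
v^0.5 = 17900^0.5 = 133.8
g^-0.23 = 1.24^-0.23 = 0.9517
D = 1.15 × 4211 × 133.8 × 0.9517 = 6.167 × 10^5 m
   = 616.7 km

D ≈ 617 km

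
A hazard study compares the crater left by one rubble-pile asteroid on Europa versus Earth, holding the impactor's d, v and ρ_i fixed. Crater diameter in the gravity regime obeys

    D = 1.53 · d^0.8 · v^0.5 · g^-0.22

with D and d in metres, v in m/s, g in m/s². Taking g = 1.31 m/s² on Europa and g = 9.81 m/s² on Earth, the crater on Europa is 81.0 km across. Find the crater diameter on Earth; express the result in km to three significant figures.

All impactor-dependent factors cancel in the ratio, leaving D_Earth/D_Europa = (g_Earth/g_Europa)^-0.22.
(9.81/1.31)^-0.22 = 7.489^-0.22 = 0.6421
D_Earth = 0.6421 × 81.0 km = 52.0 km

D ≈ 52.0 km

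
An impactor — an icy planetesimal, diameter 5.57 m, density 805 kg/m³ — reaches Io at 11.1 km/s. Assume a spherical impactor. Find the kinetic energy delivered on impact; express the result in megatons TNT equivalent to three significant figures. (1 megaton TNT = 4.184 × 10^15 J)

v = 11100 m/s.
Mass m = (π/6) ρ d³ = (π/6) × 805 × (5.57)³ = 7.284 × 10^4 kg
E = ½ m v² = 0.5 × 7.284 × 10^4 × (11100)² = 4.487 × 10^12 J
   = 4.487 × 10^12 / 4.184×10^15 = 1.072 × 10^-3 Mt

E ≈ 1.07 × 10^-3 Mt TNT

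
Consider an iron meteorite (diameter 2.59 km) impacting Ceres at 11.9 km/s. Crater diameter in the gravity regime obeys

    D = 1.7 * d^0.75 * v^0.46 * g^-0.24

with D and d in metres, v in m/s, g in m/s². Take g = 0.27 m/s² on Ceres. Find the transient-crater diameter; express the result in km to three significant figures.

D ≈ 63.3 km

In SI units: d = 2590 m, v = 11900 m/s.
d^0.75 = 2590^0.75 = 363.1
v^0.46 = 11900^0.46 = 74.95
g^-0.24 = 0.27^-0.24 = 1.369
D = 1.7 × 363.1 × 74.95 × 1.369 = 63336 m
   = 63.34 km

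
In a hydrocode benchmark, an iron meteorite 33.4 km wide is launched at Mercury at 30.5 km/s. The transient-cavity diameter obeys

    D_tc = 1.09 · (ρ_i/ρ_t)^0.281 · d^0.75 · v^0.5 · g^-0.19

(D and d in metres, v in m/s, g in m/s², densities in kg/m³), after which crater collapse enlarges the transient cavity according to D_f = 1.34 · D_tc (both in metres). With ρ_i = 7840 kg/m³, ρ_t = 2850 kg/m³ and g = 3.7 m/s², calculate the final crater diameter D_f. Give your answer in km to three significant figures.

In SI: d = 33400 m, v = 30500 m/s.
(ρ_i/ρ_t)^0.281 = (7840/2850)^0.281 = 1.329
d^0.75 = 33400^0.75 = 2471
v^0.5 = 30500^0.5 = 174.6
g^-0.19 = 3.7^-0.19 = 0.7799
D_tc = 1.09 × 1.329 × 2471 × 174.6 × 0.7799 = 4.874 × 10^5 m
D_f = 1.34 × 4.874 × 10^5 = 6.531 × 10^5 m
     = 653.1 km

D_f ≈ 653 km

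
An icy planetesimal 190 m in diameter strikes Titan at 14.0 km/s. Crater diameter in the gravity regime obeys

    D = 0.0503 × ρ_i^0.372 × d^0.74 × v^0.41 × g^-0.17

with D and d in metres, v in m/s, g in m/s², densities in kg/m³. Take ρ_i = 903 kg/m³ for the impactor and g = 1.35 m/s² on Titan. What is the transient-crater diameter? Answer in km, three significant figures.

D ≈ 1.46 km

In SI units: v = 14000 m/s.
ρ_i^0.372 = 903^0.372 = 12.58
d^0.74 = 190^0.74 = 48.56
v^0.41 = 14000^0.41 = 50.11
g^-0.17 = 1.35^-0.17 = 0.9503
D = 0.0503 × 12.58 × 48.56 × 50.11 × 0.9503 = 1463 m
   = 1.463 km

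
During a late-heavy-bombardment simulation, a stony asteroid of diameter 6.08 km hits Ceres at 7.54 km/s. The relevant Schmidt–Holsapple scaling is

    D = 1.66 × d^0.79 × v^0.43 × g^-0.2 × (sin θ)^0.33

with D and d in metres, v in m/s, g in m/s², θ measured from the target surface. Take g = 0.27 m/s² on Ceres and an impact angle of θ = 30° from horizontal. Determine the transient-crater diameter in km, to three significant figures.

In SI units: d = 6080 m, v = 7540 m/s.
d^0.79 = 6080^0.79 = 975.6
v^0.43 = 7540^0.43 = 46.48
g^-0.2 = 0.27^-0.2 = 1.299
(sin 30°)^0.33 = 0.5000^0.33 = 0.7955
D = 1.66 × 975.6 × 46.48 × 1.299 × 0.7955 = 77785 m
   = 77.78 km

D ≈ 77.8 km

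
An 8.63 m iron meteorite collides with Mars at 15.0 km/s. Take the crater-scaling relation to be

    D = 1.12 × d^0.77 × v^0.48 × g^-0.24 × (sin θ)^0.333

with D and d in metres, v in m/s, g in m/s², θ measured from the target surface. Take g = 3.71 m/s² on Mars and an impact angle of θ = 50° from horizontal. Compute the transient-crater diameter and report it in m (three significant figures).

In SI units: v = 15000 m/s.
d^0.77 = 8.63^0.77 = 5.257
v^0.48 = 15000^0.48 = 101.0
g^-0.24 = 3.71^-0.24 = 0.7300
(sin 50°)^0.333 = 0.7660^0.333 = 0.9151
D = 1.12 × 5.257 × 101.0 × 0.7300 × 0.9151 = 397.3 m

D ≈ 397 m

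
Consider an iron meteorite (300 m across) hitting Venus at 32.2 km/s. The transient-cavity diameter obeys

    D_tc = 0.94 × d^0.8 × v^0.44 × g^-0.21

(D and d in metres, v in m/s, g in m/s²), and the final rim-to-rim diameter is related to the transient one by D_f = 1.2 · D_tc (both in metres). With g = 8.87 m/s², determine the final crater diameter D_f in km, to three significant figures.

D_f ≈ 6.58 km

v = 32200 m/s.
d^0.8 = 300^0.8 = 95.87
v^0.44 = 32200^0.44 = 96.26
g^-0.21 = 8.87^-0.21 = 0.6323
D_tc = 0.94 × 95.87 × 96.26 × 0.6323 = 5485 m
D_f = 1.2 × 5485 = 6582 m
     = 6.582 km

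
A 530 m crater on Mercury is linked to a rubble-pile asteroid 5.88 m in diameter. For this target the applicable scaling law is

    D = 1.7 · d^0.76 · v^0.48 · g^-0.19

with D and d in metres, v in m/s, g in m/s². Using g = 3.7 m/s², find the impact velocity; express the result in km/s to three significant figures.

Rearranging for v: v = [D / (1.7 · 5.88^0.76 · 3.7^-0.19)]^(1/0.48).
5.88^0.76 = 3.843
3.7^-0.19 = 0.7799
Denominator = 1.7 × 3.843 × 0.7799 = 5.095
D / 5.095 = 530 / 5.095 = 104.0
v = 104.0^(1/0.48) = 104.0^2.0833 = 15925 m/s

v ≈ 15.9 km/s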